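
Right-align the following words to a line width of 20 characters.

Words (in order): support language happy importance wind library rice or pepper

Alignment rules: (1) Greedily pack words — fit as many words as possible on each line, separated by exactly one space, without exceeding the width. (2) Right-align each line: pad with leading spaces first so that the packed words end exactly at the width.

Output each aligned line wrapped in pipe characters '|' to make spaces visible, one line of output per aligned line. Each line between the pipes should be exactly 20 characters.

Answer: |    support language|
|    happy importance|
|wind library rice or|
|              pepper|

Derivation:
Line 1: ['support', 'language'] (min_width=16, slack=4)
Line 2: ['happy', 'importance'] (min_width=16, slack=4)
Line 3: ['wind', 'library', 'rice', 'or'] (min_width=20, slack=0)
Line 4: ['pepper'] (min_width=6, slack=14)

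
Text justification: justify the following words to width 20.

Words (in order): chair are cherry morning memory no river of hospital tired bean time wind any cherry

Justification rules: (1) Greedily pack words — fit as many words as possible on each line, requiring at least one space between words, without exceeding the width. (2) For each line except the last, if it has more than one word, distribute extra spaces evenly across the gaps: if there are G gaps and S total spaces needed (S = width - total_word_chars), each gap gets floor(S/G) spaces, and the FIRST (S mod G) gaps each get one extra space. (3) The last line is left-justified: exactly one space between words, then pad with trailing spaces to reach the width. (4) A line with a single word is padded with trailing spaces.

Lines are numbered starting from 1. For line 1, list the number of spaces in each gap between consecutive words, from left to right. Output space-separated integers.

Line 1: ['chair', 'are', 'cherry'] (min_width=16, slack=4)
Line 2: ['morning', 'memory', 'no'] (min_width=17, slack=3)
Line 3: ['river', 'of', 'hospital'] (min_width=17, slack=3)
Line 4: ['tired', 'bean', 'time', 'wind'] (min_width=20, slack=0)
Line 5: ['any', 'cherry'] (min_width=10, slack=10)

Answer: 3 3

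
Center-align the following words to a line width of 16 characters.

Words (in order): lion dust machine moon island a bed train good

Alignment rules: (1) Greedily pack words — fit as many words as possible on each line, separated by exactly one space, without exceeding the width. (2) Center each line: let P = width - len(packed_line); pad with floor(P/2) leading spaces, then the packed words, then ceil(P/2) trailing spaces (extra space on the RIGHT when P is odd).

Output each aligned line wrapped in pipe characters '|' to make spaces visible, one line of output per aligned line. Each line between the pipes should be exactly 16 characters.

Answer: |   lion dust    |
|  machine moon  |
|  island a bed  |
|   train good   |

Derivation:
Line 1: ['lion', 'dust'] (min_width=9, slack=7)
Line 2: ['machine', 'moon'] (min_width=12, slack=4)
Line 3: ['island', 'a', 'bed'] (min_width=12, slack=4)
Line 4: ['train', 'good'] (min_width=10, slack=6)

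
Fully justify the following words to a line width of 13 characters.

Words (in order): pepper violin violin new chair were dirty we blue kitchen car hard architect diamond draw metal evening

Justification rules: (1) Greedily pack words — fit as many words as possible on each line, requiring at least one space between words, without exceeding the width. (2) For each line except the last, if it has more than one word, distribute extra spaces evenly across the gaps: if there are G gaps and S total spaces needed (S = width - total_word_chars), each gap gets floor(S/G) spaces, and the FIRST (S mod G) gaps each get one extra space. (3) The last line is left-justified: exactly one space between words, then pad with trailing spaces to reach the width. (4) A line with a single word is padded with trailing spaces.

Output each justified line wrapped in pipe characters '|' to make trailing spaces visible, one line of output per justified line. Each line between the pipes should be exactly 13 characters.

Line 1: ['pepper', 'violin'] (min_width=13, slack=0)
Line 2: ['violin', 'new'] (min_width=10, slack=3)
Line 3: ['chair', 'were'] (min_width=10, slack=3)
Line 4: ['dirty', 'we', 'blue'] (min_width=13, slack=0)
Line 5: ['kitchen', 'car'] (min_width=11, slack=2)
Line 6: ['hard'] (min_width=4, slack=9)
Line 7: ['architect'] (min_width=9, slack=4)
Line 8: ['diamond', 'draw'] (min_width=12, slack=1)
Line 9: ['metal', 'evening'] (min_width=13, slack=0)

Answer: |pepper violin|
|violin    new|
|chair    were|
|dirty we blue|
|kitchen   car|
|hard         |
|architect    |
|diamond  draw|
|metal evening|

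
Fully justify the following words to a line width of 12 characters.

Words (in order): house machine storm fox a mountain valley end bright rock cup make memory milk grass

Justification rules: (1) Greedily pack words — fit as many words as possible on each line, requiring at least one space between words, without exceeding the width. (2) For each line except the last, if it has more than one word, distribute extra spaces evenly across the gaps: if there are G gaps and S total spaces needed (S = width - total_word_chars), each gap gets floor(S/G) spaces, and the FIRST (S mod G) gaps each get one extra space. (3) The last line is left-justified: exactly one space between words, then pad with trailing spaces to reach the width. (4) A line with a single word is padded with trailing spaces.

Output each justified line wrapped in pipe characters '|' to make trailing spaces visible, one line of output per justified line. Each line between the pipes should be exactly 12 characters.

Answer: |house       |
|machine     |
|storm  fox a|
|mountain    |
|valley   end|
|bright  rock|
|cup     make|
|memory  milk|
|grass       |

Derivation:
Line 1: ['house'] (min_width=5, slack=7)
Line 2: ['machine'] (min_width=7, slack=5)
Line 3: ['storm', 'fox', 'a'] (min_width=11, slack=1)
Line 4: ['mountain'] (min_width=8, slack=4)
Line 5: ['valley', 'end'] (min_width=10, slack=2)
Line 6: ['bright', 'rock'] (min_width=11, slack=1)
Line 7: ['cup', 'make'] (min_width=8, slack=4)
Line 8: ['memory', 'milk'] (min_width=11, slack=1)
Line 9: ['grass'] (min_width=5, slack=7)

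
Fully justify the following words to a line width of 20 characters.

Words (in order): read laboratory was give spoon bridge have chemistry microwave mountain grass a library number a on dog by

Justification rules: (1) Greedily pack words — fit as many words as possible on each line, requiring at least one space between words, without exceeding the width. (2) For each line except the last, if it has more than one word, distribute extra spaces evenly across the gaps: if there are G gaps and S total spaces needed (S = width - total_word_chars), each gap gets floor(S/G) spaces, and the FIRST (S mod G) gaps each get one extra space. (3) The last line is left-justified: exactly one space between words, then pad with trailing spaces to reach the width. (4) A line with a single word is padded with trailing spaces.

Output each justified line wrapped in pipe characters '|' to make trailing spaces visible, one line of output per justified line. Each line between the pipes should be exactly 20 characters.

Line 1: ['read', 'laboratory', 'was'] (min_width=19, slack=1)
Line 2: ['give', 'spoon', 'bridge'] (min_width=17, slack=3)
Line 3: ['have', 'chemistry'] (min_width=14, slack=6)
Line 4: ['microwave', 'mountain'] (min_width=18, slack=2)
Line 5: ['grass', 'a', 'library'] (min_width=15, slack=5)
Line 6: ['number', 'a', 'on', 'dog', 'by'] (min_width=18, slack=2)

Answer: |read  laboratory was|
|give   spoon  bridge|
|have       chemistry|
|microwave   mountain|
|grass    a   library|
|number a on dog by  |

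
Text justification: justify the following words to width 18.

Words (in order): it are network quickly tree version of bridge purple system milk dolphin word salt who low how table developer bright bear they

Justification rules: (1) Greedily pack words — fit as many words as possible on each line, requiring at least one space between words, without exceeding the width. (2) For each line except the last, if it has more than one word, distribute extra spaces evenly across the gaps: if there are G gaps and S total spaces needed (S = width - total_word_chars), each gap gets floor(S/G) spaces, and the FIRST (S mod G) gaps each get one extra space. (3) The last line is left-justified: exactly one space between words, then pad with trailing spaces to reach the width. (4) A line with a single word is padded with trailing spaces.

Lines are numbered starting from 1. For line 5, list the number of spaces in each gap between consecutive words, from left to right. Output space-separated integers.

Answer: 2 1

Derivation:
Line 1: ['it', 'are', 'network'] (min_width=14, slack=4)
Line 2: ['quickly', 'tree'] (min_width=12, slack=6)
Line 3: ['version', 'of', 'bridge'] (min_width=17, slack=1)
Line 4: ['purple', 'system', 'milk'] (min_width=18, slack=0)
Line 5: ['dolphin', 'word', 'salt'] (min_width=17, slack=1)
Line 6: ['who', 'low', 'how', 'table'] (min_width=17, slack=1)
Line 7: ['developer', 'bright'] (min_width=16, slack=2)
Line 8: ['bear', 'they'] (min_width=9, slack=9)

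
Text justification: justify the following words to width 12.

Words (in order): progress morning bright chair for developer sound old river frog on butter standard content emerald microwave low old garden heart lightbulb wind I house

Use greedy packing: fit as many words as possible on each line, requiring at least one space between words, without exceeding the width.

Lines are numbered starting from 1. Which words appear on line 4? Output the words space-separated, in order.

Line 1: ['progress'] (min_width=8, slack=4)
Line 2: ['morning'] (min_width=7, slack=5)
Line 3: ['bright', 'chair'] (min_width=12, slack=0)
Line 4: ['for'] (min_width=3, slack=9)
Line 5: ['developer'] (min_width=9, slack=3)
Line 6: ['sound', 'old'] (min_width=9, slack=3)
Line 7: ['river', 'frog'] (min_width=10, slack=2)
Line 8: ['on', 'butter'] (min_width=9, slack=3)
Line 9: ['standard'] (min_width=8, slack=4)
Line 10: ['content'] (min_width=7, slack=5)
Line 11: ['emerald'] (min_width=7, slack=5)
Line 12: ['microwave'] (min_width=9, slack=3)
Line 13: ['low', 'old'] (min_width=7, slack=5)
Line 14: ['garden', 'heart'] (min_width=12, slack=0)
Line 15: ['lightbulb'] (min_width=9, slack=3)
Line 16: ['wind', 'I', 'house'] (min_width=12, slack=0)

Answer: for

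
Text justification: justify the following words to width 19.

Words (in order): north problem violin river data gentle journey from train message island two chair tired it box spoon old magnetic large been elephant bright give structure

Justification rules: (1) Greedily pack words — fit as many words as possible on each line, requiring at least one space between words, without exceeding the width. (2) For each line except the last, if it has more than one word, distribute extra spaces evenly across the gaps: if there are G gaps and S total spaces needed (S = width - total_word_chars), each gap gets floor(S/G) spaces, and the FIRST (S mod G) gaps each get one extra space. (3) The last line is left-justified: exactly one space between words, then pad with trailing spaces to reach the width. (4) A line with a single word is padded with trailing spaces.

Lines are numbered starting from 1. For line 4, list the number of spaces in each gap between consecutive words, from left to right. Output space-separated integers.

Answer: 7

Derivation:
Line 1: ['north', 'problem'] (min_width=13, slack=6)
Line 2: ['violin', 'river', 'data'] (min_width=17, slack=2)
Line 3: ['gentle', 'journey', 'from'] (min_width=19, slack=0)
Line 4: ['train', 'message'] (min_width=13, slack=6)
Line 5: ['island', 'two', 'chair'] (min_width=16, slack=3)
Line 6: ['tired', 'it', 'box', 'spoon'] (min_width=18, slack=1)
Line 7: ['old', 'magnetic', 'large'] (min_width=18, slack=1)
Line 8: ['been', 'elephant'] (min_width=13, slack=6)
Line 9: ['bright', 'give'] (min_width=11, slack=8)
Line 10: ['structure'] (min_width=9, slack=10)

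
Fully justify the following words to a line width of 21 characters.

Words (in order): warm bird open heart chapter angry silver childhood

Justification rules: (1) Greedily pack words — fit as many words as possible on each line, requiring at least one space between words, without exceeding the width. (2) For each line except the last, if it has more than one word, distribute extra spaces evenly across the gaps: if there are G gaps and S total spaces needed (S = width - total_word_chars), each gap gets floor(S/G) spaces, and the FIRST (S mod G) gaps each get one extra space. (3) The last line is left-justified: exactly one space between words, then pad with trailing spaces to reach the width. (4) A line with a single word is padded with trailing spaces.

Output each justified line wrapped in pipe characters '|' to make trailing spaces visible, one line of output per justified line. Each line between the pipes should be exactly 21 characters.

Line 1: ['warm', 'bird', 'open', 'heart'] (min_width=20, slack=1)
Line 2: ['chapter', 'angry', 'silver'] (min_width=20, slack=1)
Line 3: ['childhood'] (min_width=9, slack=12)

Answer: |warm  bird open heart|
|chapter  angry silver|
|childhood            |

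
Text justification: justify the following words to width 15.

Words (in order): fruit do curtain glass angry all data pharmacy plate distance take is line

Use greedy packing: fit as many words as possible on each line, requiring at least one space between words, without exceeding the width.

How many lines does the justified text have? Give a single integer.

Line 1: ['fruit', 'do'] (min_width=8, slack=7)
Line 2: ['curtain', 'glass'] (min_width=13, slack=2)
Line 3: ['angry', 'all', 'data'] (min_width=14, slack=1)
Line 4: ['pharmacy', 'plate'] (min_width=14, slack=1)
Line 5: ['distance', 'take'] (min_width=13, slack=2)
Line 6: ['is', 'line'] (min_width=7, slack=8)
Total lines: 6

Answer: 6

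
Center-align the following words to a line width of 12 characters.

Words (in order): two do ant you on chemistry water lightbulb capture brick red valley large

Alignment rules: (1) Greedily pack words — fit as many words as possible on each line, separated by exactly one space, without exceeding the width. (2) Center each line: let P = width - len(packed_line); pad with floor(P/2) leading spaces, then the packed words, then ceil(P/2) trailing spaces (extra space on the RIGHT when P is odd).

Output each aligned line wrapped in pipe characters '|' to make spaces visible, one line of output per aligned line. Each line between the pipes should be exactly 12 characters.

Answer: | two do ant |
|   you on   |
| chemistry  |
|   water    |
| lightbulb  |
|  capture   |
| brick red  |
|valley large|

Derivation:
Line 1: ['two', 'do', 'ant'] (min_width=10, slack=2)
Line 2: ['you', 'on'] (min_width=6, slack=6)
Line 3: ['chemistry'] (min_width=9, slack=3)
Line 4: ['water'] (min_width=5, slack=7)
Line 5: ['lightbulb'] (min_width=9, slack=3)
Line 6: ['capture'] (min_width=7, slack=5)
Line 7: ['brick', 'red'] (min_width=9, slack=3)
Line 8: ['valley', 'large'] (min_width=12, slack=0)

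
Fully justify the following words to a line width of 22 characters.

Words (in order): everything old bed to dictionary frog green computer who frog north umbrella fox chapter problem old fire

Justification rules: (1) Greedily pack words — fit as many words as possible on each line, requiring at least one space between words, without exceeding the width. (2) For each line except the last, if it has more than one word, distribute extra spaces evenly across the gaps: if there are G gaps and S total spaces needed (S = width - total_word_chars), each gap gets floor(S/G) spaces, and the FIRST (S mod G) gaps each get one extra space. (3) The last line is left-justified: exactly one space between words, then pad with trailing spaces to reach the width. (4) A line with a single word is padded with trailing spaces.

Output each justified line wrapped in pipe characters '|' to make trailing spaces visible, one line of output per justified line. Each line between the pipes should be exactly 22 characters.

Line 1: ['everything', 'old', 'bed', 'to'] (min_width=21, slack=1)
Line 2: ['dictionary', 'frog', 'green'] (min_width=21, slack=1)
Line 3: ['computer', 'who', 'frog'] (min_width=17, slack=5)
Line 4: ['north', 'umbrella', 'fox'] (min_width=18, slack=4)
Line 5: ['chapter', 'problem', 'old'] (min_width=19, slack=3)
Line 6: ['fire'] (min_width=4, slack=18)

Answer: |everything  old bed to|
|dictionary  frog green|
|computer    who   frog|
|north   umbrella   fox|
|chapter   problem  old|
|fire                  |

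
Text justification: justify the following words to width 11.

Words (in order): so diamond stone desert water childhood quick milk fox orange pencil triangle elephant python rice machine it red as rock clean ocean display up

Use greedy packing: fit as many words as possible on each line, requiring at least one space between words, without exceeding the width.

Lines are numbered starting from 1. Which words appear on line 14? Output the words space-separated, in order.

Line 1: ['so', 'diamond'] (min_width=10, slack=1)
Line 2: ['stone'] (min_width=5, slack=6)
Line 3: ['desert'] (min_width=6, slack=5)
Line 4: ['water'] (min_width=5, slack=6)
Line 5: ['childhood'] (min_width=9, slack=2)
Line 6: ['quick', 'milk'] (min_width=10, slack=1)
Line 7: ['fox', 'orange'] (min_width=10, slack=1)
Line 8: ['pencil'] (min_width=6, slack=5)
Line 9: ['triangle'] (min_width=8, slack=3)
Line 10: ['elephant'] (min_width=8, slack=3)
Line 11: ['python', 'rice'] (min_width=11, slack=0)
Line 12: ['machine', 'it'] (min_width=10, slack=1)
Line 13: ['red', 'as', 'rock'] (min_width=11, slack=0)
Line 14: ['clean', 'ocean'] (min_width=11, slack=0)
Line 15: ['display', 'up'] (min_width=10, slack=1)

Answer: clean ocean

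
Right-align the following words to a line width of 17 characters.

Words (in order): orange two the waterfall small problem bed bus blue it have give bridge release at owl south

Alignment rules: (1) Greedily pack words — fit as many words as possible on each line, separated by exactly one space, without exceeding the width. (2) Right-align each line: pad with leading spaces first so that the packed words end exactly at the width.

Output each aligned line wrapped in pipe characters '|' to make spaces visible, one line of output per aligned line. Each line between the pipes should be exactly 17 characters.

Answer: |   orange two the|
|  waterfall small|
|  problem bed bus|
|blue it have give|
|bridge release at|
|        owl south|

Derivation:
Line 1: ['orange', 'two', 'the'] (min_width=14, slack=3)
Line 2: ['waterfall', 'small'] (min_width=15, slack=2)
Line 3: ['problem', 'bed', 'bus'] (min_width=15, slack=2)
Line 4: ['blue', 'it', 'have', 'give'] (min_width=17, slack=0)
Line 5: ['bridge', 'release', 'at'] (min_width=17, slack=0)
Line 6: ['owl', 'south'] (min_width=9, slack=8)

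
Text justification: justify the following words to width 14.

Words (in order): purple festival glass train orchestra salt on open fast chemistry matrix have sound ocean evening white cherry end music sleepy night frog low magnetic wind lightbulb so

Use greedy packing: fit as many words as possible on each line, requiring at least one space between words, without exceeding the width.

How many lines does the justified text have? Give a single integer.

Line 1: ['purple'] (min_width=6, slack=8)
Line 2: ['festival', 'glass'] (min_width=14, slack=0)
Line 3: ['train'] (min_width=5, slack=9)
Line 4: ['orchestra', 'salt'] (min_width=14, slack=0)
Line 5: ['on', 'open', 'fast'] (min_width=12, slack=2)
Line 6: ['chemistry'] (min_width=9, slack=5)
Line 7: ['matrix', 'have'] (min_width=11, slack=3)
Line 8: ['sound', 'ocean'] (min_width=11, slack=3)
Line 9: ['evening', 'white'] (min_width=13, slack=1)
Line 10: ['cherry', 'end'] (min_width=10, slack=4)
Line 11: ['music', 'sleepy'] (min_width=12, slack=2)
Line 12: ['night', 'frog', 'low'] (min_width=14, slack=0)
Line 13: ['magnetic', 'wind'] (min_width=13, slack=1)
Line 14: ['lightbulb', 'so'] (min_width=12, slack=2)
Total lines: 14

Answer: 14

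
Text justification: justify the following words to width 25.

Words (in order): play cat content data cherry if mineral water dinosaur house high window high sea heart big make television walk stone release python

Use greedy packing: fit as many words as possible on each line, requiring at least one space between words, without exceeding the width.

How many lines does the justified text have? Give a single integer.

Line 1: ['play', 'cat', 'content', 'data'] (min_width=21, slack=4)
Line 2: ['cherry', 'if', 'mineral', 'water'] (min_width=23, slack=2)
Line 3: ['dinosaur', 'house', 'high'] (min_width=19, slack=6)
Line 4: ['window', 'high', 'sea', 'heart', 'big'] (min_width=25, slack=0)
Line 5: ['make', 'television', 'walk'] (min_width=20, slack=5)
Line 6: ['stone', 'release', 'python'] (min_width=20, slack=5)
Total lines: 6

Answer: 6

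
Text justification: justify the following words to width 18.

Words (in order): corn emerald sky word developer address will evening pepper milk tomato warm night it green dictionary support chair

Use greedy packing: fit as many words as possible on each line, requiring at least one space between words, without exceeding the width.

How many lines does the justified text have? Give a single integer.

Line 1: ['corn', 'emerald', 'sky'] (min_width=16, slack=2)
Line 2: ['word', 'developer'] (min_width=14, slack=4)
Line 3: ['address', 'will'] (min_width=12, slack=6)
Line 4: ['evening', 'pepper'] (min_width=14, slack=4)
Line 5: ['milk', 'tomato', 'warm'] (min_width=16, slack=2)
Line 6: ['night', 'it', 'green'] (min_width=14, slack=4)
Line 7: ['dictionary', 'support'] (min_width=18, slack=0)
Line 8: ['chair'] (min_width=5, slack=13)
Total lines: 8

Answer: 8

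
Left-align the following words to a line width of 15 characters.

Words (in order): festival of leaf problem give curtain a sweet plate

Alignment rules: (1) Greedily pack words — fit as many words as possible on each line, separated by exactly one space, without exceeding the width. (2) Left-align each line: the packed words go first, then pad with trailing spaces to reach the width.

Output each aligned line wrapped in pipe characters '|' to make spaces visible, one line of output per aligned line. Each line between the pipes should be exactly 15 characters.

Answer: |festival of    |
|leaf problem   |
|give curtain a |
|sweet plate    |

Derivation:
Line 1: ['festival', 'of'] (min_width=11, slack=4)
Line 2: ['leaf', 'problem'] (min_width=12, slack=3)
Line 3: ['give', 'curtain', 'a'] (min_width=14, slack=1)
Line 4: ['sweet', 'plate'] (min_width=11, slack=4)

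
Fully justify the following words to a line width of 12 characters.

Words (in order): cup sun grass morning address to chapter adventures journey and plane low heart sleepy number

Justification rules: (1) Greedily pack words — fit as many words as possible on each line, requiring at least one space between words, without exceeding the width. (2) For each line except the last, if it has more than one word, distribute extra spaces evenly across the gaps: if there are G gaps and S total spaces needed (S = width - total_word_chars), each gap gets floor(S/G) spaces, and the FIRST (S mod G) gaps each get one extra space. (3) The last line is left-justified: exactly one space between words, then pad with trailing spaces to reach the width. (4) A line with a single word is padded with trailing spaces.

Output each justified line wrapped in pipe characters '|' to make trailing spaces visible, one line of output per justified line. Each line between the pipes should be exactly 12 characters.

Answer: |cup      sun|
|grass       |
|morning     |
|address   to|
|chapter     |
|adventures  |
|journey  and|
|plane    low|
|heart sleepy|
|number      |

Derivation:
Line 1: ['cup', 'sun'] (min_width=7, slack=5)
Line 2: ['grass'] (min_width=5, slack=7)
Line 3: ['morning'] (min_width=7, slack=5)
Line 4: ['address', 'to'] (min_width=10, slack=2)
Line 5: ['chapter'] (min_width=7, slack=5)
Line 6: ['adventures'] (min_width=10, slack=2)
Line 7: ['journey', 'and'] (min_width=11, slack=1)
Line 8: ['plane', 'low'] (min_width=9, slack=3)
Line 9: ['heart', 'sleepy'] (min_width=12, slack=0)
Line 10: ['number'] (min_width=6, slack=6)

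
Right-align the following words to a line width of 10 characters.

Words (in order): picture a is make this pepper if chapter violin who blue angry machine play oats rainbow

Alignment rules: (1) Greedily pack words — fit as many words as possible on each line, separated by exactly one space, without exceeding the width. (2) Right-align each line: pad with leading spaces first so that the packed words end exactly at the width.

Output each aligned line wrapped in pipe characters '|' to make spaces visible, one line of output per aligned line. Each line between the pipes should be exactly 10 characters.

Answer: | picture a|
|   is make|
|      this|
| pepper if|
|   chapter|
|violin who|
|blue angry|
|   machine|
| play oats|
|   rainbow|

Derivation:
Line 1: ['picture', 'a'] (min_width=9, slack=1)
Line 2: ['is', 'make'] (min_width=7, slack=3)
Line 3: ['this'] (min_width=4, slack=6)
Line 4: ['pepper', 'if'] (min_width=9, slack=1)
Line 5: ['chapter'] (min_width=7, slack=3)
Line 6: ['violin', 'who'] (min_width=10, slack=0)
Line 7: ['blue', 'angry'] (min_width=10, slack=0)
Line 8: ['machine'] (min_width=7, slack=3)
Line 9: ['play', 'oats'] (min_width=9, slack=1)
Line 10: ['rainbow'] (min_width=7, slack=3)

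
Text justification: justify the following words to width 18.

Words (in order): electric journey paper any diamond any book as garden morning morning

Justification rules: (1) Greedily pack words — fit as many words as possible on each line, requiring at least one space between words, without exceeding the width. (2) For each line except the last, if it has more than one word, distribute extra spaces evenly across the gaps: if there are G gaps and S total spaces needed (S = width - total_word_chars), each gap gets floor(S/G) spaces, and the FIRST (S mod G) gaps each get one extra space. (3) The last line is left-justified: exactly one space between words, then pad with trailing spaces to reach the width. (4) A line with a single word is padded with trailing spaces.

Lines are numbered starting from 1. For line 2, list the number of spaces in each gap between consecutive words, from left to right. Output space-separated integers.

Line 1: ['electric', 'journey'] (min_width=16, slack=2)
Line 2: ['paper', 'any', 'diamond'] (min_width=17, slack=1)
Line 3: ['any', 'book', 'as', 'garden'] (min_width=18, slack=0)
Line 4: ['morning', 'morning'] (min_width=15, slack=3)

Answer: 2 1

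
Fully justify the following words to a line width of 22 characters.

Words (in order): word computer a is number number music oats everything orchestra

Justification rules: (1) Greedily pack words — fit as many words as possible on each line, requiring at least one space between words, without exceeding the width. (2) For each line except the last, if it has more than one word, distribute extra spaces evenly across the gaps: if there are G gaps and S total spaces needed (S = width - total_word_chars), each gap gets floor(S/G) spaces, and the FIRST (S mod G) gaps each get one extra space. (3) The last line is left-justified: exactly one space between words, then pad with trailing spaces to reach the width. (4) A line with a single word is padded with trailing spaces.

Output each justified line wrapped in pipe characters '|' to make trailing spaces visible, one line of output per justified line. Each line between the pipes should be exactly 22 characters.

Line 1: ['word', 'computer', 'a', 'is'] (min_width=18, slack=4)
Line 2: ['number', 'number', 'music'] (min_width=19, slack=3)
Line 3: ['oats', 'everything'] (min_width=15, slack=7)
Line 4: ['orchestra'] (min_width=9, slack=13)

Answer: |word   computer  a  is|
|number   number  music|
|oats        everything|
|orchestra             |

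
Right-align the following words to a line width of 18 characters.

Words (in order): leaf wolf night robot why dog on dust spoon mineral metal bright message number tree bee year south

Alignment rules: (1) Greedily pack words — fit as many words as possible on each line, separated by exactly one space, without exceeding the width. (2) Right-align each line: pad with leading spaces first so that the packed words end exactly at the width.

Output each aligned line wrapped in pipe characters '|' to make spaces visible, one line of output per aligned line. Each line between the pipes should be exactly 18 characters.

Line 1: ['leaf', 'wolf', 'night'] (min_width=15, slack=3)
Line 2: ['robot', 'why', 'dog', 'on'] (min_width=16, slack=2)
Line 3: ['dust', 'spoon', 'mineral'] (min_width=18, slack=0)
Line 4: ['metal', 'bright'] (min_width=12, slack=6)
Line 5: ['message', 'number'] (min_width=14, slack=4)
Line 6: ['tree', 'bee', 'year'] (min_width=13, slack=5)
Line 7: ['south'] (min_width=5, slack=13)

Answer: |   leaf wolf night|
|  robot why dog on|
|dust spoon mineral|
|      metal bright|
|    message number|
|     tree bee year|
|             south|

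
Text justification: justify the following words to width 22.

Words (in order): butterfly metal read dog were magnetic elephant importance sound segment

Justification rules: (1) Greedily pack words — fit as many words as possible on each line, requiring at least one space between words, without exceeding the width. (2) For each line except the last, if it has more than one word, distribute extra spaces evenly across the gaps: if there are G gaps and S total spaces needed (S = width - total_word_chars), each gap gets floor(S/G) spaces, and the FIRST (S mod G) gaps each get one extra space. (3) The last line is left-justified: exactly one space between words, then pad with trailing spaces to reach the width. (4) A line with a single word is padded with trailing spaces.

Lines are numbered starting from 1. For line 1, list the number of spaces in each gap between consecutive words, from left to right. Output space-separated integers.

Answer: 2 2

Derivation:
Line 1: ['butterfly', 'metal', 'read'] (min_width=20, slack=2)
Line 2: ['dog', 'were', 'magnetic'] (min_width=17, slack=5)
Line 3: ['elephant', 'importance'] (min_width=19, slack=3)
Line 4: ['sound', 'segment'] (min_width=13, slack=9)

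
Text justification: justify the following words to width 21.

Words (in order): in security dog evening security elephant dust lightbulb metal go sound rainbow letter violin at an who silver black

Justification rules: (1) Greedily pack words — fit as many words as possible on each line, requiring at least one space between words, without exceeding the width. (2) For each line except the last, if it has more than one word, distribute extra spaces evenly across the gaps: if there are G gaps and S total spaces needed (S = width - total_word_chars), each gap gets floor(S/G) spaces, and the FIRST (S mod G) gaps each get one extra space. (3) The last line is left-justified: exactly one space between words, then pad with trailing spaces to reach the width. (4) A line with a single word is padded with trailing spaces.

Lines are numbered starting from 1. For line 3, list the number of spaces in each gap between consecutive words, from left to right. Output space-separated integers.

Line 1: ['in', 'security', 'dog'] (min_width=15, slack=6)
Line 2: ['evening', 'security'] (min_width=16, slack=5)
Line 3: ['elephant', 'dust'] (min_width=13, slack=8)
Line 4: ['lightbulb', 'metal', 'go'] (min_width=18, slack=3)
Line 5: ['sound', 'rainbow', 'letter'] (min_width=20, slack=1)
Line 6: ['violin', 'at', 'an', 'who'] (min_width=16, slack=5)
Line 7: ['silver', 'black'] (min_width=12, slack=9)

Answer: 9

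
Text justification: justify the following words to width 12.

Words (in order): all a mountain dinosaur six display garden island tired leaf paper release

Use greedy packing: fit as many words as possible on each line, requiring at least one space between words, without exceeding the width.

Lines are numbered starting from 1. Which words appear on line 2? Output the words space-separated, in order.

Line 1: ['all', 'a'] (min_width=5, slack=7)
Line 2: ['mountain'] (min_width=8, slack=4)
Line 3: ['dinosaur', 'six'] (min_width=12, slack=0)
Line 4: ['display'] (min_width=7, slack=5)
Line 5: ['garden'] (min_width=6, slack=6)
Line 6: ['island', 'tired'] (min_width=12, slack=0)
Line 7: ['leaf', 'paper'] (min_width=10, slack=2)
Line 8: ['release'] (min_width=7, slack=5)

Answer: mountain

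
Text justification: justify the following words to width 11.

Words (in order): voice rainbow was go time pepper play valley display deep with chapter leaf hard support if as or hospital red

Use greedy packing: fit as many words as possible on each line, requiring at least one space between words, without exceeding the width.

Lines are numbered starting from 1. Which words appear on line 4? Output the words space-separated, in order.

Line 1: ['voice'] (min_width=5, slack=6)
Line 2: ['rainbow', 'was'] (min_width=11, slack=0)
Line 3: ['go', 'time'] (min_width=7, slack=4)
Line 4: ['pepper', 'play'] (min_width=11, slack=0)
Line 5: ['valley'] (min_width=6, slack=5)
Line 6: ['display'] (min_width=7, slack=4)
Line 7: ['deep', 'with'] (min_width=9, slack=2)
Line 8: ['chapter'] (min_width=7, slack=4)
Line 9: ['leaf', 'hard'] (min_width=9, slack=2)
Line 10: ['support', 'if'] (min_width=10, slack=1)
Line 11: ['as', 'or'] (min_width=5, slack=6)
Line 12: ['hospital'] (min_width=8, slack=3)
Line 13: ['red'] (min_width=3, slack=8)

Answer: pepper play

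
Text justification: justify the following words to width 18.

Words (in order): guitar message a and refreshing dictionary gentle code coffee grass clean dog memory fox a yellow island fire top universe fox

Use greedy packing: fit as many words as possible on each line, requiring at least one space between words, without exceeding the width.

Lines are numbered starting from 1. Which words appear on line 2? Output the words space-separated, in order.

Answer: and refreshing

Derivation:
Line 1: ['guitar', 'message', 'a'] (min_width=16, slack=2)
Line 2: ['and', 'refreshing'] (min_width=14, slack=4)
Line 3: ['dictionary', 'gentle'] (min_width=17, slack=1)
Line 4: ['code', 'coffee', 'grass'] (min_width=17, slack=1)
Line 5: ['clean', 'dog', 'memory'] (min_width=16, slack=2)
Line 6: ['fox', 'a', 'yellow'] (min_width=12, slack=6)
Line 7: ['island', 'fire', 'top'] (min_width=15, slack=3)
Line 8: ['universe', 'fox'] (min_width=12, slack=6)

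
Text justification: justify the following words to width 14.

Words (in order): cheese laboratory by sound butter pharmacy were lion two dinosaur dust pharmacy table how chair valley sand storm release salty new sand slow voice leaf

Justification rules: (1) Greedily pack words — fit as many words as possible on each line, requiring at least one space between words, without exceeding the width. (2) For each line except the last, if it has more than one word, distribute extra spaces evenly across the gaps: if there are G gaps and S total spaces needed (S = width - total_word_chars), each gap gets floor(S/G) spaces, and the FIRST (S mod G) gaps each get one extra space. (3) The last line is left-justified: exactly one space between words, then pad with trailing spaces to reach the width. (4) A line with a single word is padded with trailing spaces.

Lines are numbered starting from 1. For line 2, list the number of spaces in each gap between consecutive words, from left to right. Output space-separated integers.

Line 1: ['cheese'] (min_width=6, slack=8)
Line 2: ['laboratory', 'by'] (min_width=13, slack=1)
Line 3: ['sound', 'butter'] (min_width=12, slack=2)
Line 4: ['pharmacy', 'were'] (min_width=13, slack=1)
Line 5: ['lion', 'two'] (min_width=8, slack=6)
Line 6: ['dinosaur', 'dust'] (min_width=13, slack=1)
Line 7: ['pharmacy', 'table'] (min_width=14, slack=0)
Line 8: ['how', 'chair'] (min_width=9, slack=5)
Line 9: ['valley', 'sand'] (min_width=11, slack=3)
Line 10: ['storm', 'release'] (min_width=13, slack=1)
Line 11: ['salty', 'new', 'sand'] (min_width=14, slack=0)
Line 12: ['slow', 'voice'] (min_width=10, slack=4)
Line 13: ['leaf'] (min_width=4, slack=10)

Answer: 2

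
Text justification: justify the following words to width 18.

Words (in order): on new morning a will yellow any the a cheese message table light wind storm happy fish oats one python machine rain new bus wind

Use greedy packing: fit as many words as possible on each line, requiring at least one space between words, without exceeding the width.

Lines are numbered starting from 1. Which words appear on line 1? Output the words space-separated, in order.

Line 1: ['on', 'new', 'morning', 'a'] (min_width=16, slack=2)
Line 2: ['will', 'yellow', 'any'] (min_width=15, slack=3)
Line 3: ['the', 'a', 'cheese'] (min_width=12, slack=6)
Line 4: ['message', 'table'] (min_width=13, slack=5)
Line 5: ['light', 'wind', 'storm'] (min_width=16, slack=2)
Line 6: ['happy', 'fish', 'oats'] (min_width=15, slack=3)
Line 7: ['one', 'python', 'machine'] (min_width=18, slack=0)
Line 8: ['rain', 'new', 'bus', 'wind'] (min_width=17, slack=1)

Answer: on new morning a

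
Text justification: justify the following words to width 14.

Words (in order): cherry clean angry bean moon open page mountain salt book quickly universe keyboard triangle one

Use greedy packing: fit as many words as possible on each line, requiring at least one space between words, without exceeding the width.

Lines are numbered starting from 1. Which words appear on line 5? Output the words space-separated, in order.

Line 1: ['cherry', 'clean'] (min_width=12, slack=2)
Line 2: ['angry', 'bean'] (min_width=10, slack=4)
Line 3: ['moon', 'open', 'page'] (min_width=14, slack=0)
Line 4: ['mountain', 'salt'] (min_width=13, slack=1)
Line 5: ['book', 'quickly'] (min_width=12, slack=2)
Line 6: ['universe'] (min_width=8, slack=6)
Line 7: ['keyboard'] (min_width=8, slack=6)
Line 8: ['triangle', 'one'] (min_width=12, slack=2)

Answer: book quickly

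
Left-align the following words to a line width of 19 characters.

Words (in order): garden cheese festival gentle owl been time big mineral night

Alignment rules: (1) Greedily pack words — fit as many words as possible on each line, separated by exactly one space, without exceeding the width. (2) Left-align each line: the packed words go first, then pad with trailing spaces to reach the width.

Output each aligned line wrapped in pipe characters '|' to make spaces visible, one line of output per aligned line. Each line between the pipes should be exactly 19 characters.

Answer: |garden cheese      |
|festival gentle owl|
|been time big      |
|mineral night      |

Derivation:
Line 1: ['garden', 'cheese'] (min_width=13, slack=6)
Line 2: ['festival', 'gentle', 'owl'] (min_width=19, slack=0)
Line 3: ['been', 'time', 'big'] (min_width=13, slack=6)
Line 4: ['mineral', 'night'] (min_width=13, slack=6)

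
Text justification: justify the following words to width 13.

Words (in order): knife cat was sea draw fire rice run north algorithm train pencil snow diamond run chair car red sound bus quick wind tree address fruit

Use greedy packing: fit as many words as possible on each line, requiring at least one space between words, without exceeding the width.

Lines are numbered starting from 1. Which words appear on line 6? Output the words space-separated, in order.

Answer: train pencil

Derivation:
Line 1: ['knife', 'cat', 'was'] (min_width=13, slack=0)
Line 2: ['sea', 'draw', 'fire'] (min_width=13, slack=0)
Line 3: ['rice', 'run'] (min_width=8, slack=5)
Line 4: ['north'] (min_width=5, slack=8)
Line 5: ['algorithm'] (min_width=9, slack=4)
Line 6: ['train', 'pencil'] (min_width=12, slack=1)
Line 7: ['snow', 'diamond'] (min_width=12, slack=1)
Line 8: ['run', 'chair', 'car'] (min_width=13, slack=0)
Line 9: ['red', 'sound', 'bus'] (min_width=13, slack=0)
Line 10: ['quick', 'wind'] (min_width=10, slack=3)
Line 11: ['tree', 'address'] (min_width=12, slack=1)
Line 12: ['fruit'] (min_width=5, slack=8)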